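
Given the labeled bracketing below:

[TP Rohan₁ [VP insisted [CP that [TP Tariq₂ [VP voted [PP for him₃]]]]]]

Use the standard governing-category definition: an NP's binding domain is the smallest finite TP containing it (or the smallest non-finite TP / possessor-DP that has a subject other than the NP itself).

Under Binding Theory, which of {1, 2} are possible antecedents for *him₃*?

*him* is a pronoun, so Principle B applies: it must be free in its binding domain.
Binding domain of *him₃*: the embedded TP, whose subject is Tariq₂.
*Rohan₁* c-commands the pronoun but from outside its binding domain, and is not c-commanded by it → coindexation permitted.
*Tariq₂* c-commands the pronoun within its binding domain → coindexation would violate Principle B.

{1}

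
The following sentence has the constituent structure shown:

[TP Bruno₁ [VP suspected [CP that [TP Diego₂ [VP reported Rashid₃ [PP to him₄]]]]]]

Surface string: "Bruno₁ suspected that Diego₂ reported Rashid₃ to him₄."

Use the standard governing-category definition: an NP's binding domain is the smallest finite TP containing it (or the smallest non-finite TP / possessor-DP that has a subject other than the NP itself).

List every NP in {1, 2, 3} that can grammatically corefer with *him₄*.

{1}

*him* is a pronoun, so Principle B applies: it must be free in its binding domain.
Binding domain of *him₄*: the embedded TP, whose subject is Diego₂.
*Bruno₁* c-commands the pronoun but from outside its binding domain, and is not c-commanded by it → coindexation permitted.
*Diego₂* c-commands the pronoun within its binding domain → coindexation would violate Principle B.
*Rashid₃* c-commands the pronoun within its binding domain → coindexation would violate Principle B.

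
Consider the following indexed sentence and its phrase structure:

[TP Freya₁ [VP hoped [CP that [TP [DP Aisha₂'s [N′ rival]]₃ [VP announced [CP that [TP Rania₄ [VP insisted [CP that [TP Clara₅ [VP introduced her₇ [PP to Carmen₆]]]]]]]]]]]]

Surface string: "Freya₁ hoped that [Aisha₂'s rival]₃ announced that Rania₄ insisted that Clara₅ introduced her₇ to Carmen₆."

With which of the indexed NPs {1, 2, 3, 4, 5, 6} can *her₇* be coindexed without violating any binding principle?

{1, 2, 3, 4}

*her* is a pronoun, so Principle B applies: it must be free in its binding domain.
Binding domain of *her₇*: the embedded TP, whose subject is Clara₅.
*Freya₁* c-commands the pronoun but from outside its binding domain, and is not c-commanded by it → coindexation permitted.
*Aisha₂* and the pronoun do not c-command one another → neither Principle B nor Principle C is at stake; coindexation permitted.
*[Aisha₂'s rival]₃* c-commands the pronoun but from outside its binding domain, and is not c-commanded by it → coindexation permitted.
*Rania₄* c-commands the pronoun but from outside its binding domain, and is not c-commanded by it → coindexation permitted.
*Clara₅* c-commands the pronoun within its binding domain → coindexation would violate Principle B.
*Carmen₆*: the pronoun c-commands this R-expression → coindexation would violate Principle C on *Carmen₆*.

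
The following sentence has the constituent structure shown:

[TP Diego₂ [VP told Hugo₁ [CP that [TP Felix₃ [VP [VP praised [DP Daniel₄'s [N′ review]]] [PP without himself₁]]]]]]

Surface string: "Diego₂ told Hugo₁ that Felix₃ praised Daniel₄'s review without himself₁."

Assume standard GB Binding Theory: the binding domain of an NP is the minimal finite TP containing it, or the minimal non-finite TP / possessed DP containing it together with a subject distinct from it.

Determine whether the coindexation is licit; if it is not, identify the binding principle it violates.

Principle A

The two coindexed NPs are *Hugo₁* and *himself₁*.
*himself₁* is an anaphor. Principle A requires it to be bound within its binding domain — the embedded TP, whose subject is Felix₃.
Within that domain it is c-commanded by *Felix₃*, which does not share its index.
*Hugo₁* does c-command the anaphor, but from outside its binding domain.
The anaphor is unbound in its domain → Principle A violation.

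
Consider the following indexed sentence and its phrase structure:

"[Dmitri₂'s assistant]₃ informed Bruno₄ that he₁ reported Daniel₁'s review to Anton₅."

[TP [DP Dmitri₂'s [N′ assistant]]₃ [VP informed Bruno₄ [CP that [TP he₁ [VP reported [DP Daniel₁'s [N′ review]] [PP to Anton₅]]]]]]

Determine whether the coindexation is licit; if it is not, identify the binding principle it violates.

Principle C

The two coindexed NPs are *he₁* and *Daniel₁*.
*Daniel₁* is an R-expression. Principle C requires it to be free everywhere.
*he₁* c-commands it and carries the same index.
The R-expression is bound → Principle C violation.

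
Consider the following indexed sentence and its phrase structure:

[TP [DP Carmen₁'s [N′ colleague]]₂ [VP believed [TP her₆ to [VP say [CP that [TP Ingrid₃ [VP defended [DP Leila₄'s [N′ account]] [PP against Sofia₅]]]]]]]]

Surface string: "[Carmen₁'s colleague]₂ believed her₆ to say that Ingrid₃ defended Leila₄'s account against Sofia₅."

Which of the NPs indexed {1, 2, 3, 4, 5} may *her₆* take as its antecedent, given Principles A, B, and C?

{1}

*her* is a pronoun, so Principle B applies: it must be free in its binding domain.
Binding domain of *her₆*: the matrix TP, whose subject is [Carmen₁'s colleague]₂.
*Carmen₁* and the pronoun do not c-command one another → neither Principle B nor Principle C is at stake; coindexation permitted.
*[Carmen₁'s colleague]₂* c-commands the pronoun within its binding domain → coindexation would violate Principle B.
*Ingrid₃*: the pronoun c-commands this R-expression → coindexation would violate Principle C on *Ingrid₃*.
*Leila₄*: the pronoun c-commands this R-expression → coindexation would violate Principle C on *Leila₄*.
*Sofia₅*: the pronoun c-commands this R-expression → coindexation would violate Principle C on *Sofia₅*.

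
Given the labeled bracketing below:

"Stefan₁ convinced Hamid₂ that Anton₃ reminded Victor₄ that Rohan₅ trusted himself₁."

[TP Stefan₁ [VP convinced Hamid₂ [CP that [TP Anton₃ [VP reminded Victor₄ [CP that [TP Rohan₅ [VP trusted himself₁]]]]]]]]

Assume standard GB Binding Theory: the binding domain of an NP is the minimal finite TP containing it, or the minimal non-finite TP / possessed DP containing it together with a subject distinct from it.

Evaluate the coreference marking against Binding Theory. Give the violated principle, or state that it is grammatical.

Principle A

The two coindexed NPs are *Stefan₁* and *himself₁*.
*himself₁* is an anaphor. Principle A requires it to be bound within its binding domain — the embedded TP, whose subject is Rohan₅.
Within that domain it is c-commanded by *Rohan₅*, which does not share its index.
*Stefan₁* does c-command the anaphor, but from outside its binding domain.
The anaphor is unbound in its domain → Principle A violation.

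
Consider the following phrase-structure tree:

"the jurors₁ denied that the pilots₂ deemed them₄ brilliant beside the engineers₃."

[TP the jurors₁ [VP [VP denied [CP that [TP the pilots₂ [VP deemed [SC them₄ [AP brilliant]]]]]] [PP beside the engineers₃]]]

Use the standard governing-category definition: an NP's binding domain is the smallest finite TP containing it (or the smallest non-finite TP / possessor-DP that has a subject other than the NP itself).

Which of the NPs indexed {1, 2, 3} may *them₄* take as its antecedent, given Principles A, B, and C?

*them* is a pronoun, so Principle B applies: it must be free in its binding domain.
Binding domain of *them₄*: the embedded TP, whose subject is the pilots₂.
*the jurors₁* c-commands the pronoun but from outside its binding domain, and is not c-commanded by it → coindexation permitted.
*the pilots₂* c-commands the pronoun within its binding domain → coindexation would violate Principle B.
*the engineers₃* and the pronoun do not c-command one another → neither Principle B nor Principle C is at stake; coindexation permitted.

{1, 3}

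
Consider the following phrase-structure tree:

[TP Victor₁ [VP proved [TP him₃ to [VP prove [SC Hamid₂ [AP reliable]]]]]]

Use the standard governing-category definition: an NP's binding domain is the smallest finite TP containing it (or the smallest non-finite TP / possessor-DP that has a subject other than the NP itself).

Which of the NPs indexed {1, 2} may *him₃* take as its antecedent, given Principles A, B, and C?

none

*him* is a pronoun, so Principle B applies: it must be free in its binding domain.
Binding domain of *him₃*: the matrix TP, whose subject is Victor₁.
*Victor₁* c-commands the pronoun within its binding domain → coindexation would violate Principle B.
*Hamid₂*: the pronoun c-commands this R-expression → coindexation would violate Principle C on *Hamid₂*.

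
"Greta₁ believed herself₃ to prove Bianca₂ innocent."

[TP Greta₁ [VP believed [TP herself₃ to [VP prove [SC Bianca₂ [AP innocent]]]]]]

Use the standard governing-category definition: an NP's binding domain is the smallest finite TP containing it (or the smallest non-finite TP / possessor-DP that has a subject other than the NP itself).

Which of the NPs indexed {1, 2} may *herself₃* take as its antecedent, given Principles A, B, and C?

{1}

*herself* is an anaphor, so Principle A applies: it must be bound in its binding domain.
Binding domain of *herself₃*: the matrix TP, whose subject is Greta₁.
*Greta₁* c-commands the anaphor within its binding domain → licit binder.
*Bianca₂* does not c-command the anaphor → cannot bind it.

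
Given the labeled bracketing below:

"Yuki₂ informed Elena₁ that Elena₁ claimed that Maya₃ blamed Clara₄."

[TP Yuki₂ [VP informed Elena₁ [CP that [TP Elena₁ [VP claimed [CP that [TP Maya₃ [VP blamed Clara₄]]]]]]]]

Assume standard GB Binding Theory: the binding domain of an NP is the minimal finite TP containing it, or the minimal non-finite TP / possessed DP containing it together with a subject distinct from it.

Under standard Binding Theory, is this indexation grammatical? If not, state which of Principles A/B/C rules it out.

Principle C

The two coindexed NPs are *Elena₁* (the lower occurrence) and *Elena₁* (the higher occurrence).
*Elena₁* (the lower occurrence) is an R-expression. Principle C requires it to be free everywhere.
*Elena₁* (the higher occurrence) c-commands it and carries the same index.
The R-expression is bound → Principle C violation.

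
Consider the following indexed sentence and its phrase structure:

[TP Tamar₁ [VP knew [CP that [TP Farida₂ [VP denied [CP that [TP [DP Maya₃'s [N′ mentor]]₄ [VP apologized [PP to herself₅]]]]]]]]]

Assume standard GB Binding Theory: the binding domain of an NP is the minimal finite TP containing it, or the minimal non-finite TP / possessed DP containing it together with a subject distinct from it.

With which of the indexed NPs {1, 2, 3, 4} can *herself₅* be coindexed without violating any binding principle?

*herself* is an anaphor, so Principle A applies: it must be bound in its binding domain.
Binding domain of *herself₅*: the embedded TP, whose subject is [Maya₃'s mentor]₄.
*Tamar₁* c-commands the anaphor but is outside its binding domain → cannot satisfy Principle A.
*Farida₂* c-commands the anaphor but is outside its binding domain → cannot satisfy Principle A.
*Maya₃* does not c-command the anaphor → cannot bind it.
*[Maya₃'s mentor]₄* c-commands the anaphor within its binding domain → licit binder.

{4}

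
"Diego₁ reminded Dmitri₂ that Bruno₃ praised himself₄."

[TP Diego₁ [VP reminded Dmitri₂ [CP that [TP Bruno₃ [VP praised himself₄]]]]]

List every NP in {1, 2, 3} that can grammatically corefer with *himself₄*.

*himself* is an anaphor, so Principle A applies: it must be bound in its binding domain.
Binding domain of *himself₄*: the embedded TP, whose subject is Bruno₃.
*Diego₁* c-commands the anaphor but is outside its binding domain → cannot satisfy Principle A.
*Dmitri₂* c-commands the anaphor but is outside its binding domain → cannot satisfy Principle A.
*Bruno₃* c-commands the anaphor within its binding domain → licit binder.

{3}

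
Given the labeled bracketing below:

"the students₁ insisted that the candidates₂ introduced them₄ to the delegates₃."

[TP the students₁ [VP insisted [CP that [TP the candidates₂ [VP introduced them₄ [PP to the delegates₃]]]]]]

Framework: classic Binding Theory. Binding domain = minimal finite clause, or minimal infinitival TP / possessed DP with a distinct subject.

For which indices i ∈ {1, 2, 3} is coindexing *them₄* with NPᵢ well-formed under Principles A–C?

*them* is a pronoun, so Principle B applies: it must be free in its binding domain.
Binding domain of *them₄*: the embedded TP, whose subject is the candidates₂.
*the students₁* c-commands the pronoun but from outside its binding domain, and is not c-commanded by it → coindexation permitted.
*the candidates₂* c-commands the pronoun within its binding domain → coindexation would violate Principle B.
*the delegates₃*: the pronoun c-commands this R-expression → coindexation would violate Principle C on *the delegates₃*.

{1}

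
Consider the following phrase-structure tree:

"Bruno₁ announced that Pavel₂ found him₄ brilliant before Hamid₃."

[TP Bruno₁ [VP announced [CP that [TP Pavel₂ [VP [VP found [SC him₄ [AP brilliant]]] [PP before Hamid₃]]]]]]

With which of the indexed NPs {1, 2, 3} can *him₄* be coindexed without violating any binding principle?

{1, 3}

*him* is a pronoun, so Principle B applies: it must be free in its binding domain.
Binding domain of *him₄*: the embedded TP, whose subject is Pavel₂.
*Bruno₁* c-commands the pronoun but from outside its binding domain, and is not c-commanded by it → coindexation permitted.
*Pavel₂* c-commands the pronoun within its binding domain → coindexation would violate Principle B.
*Hamid₃* and the pronoun do not c-command one another → neither Principle B nor Principle C is at stake; coindexation permitted.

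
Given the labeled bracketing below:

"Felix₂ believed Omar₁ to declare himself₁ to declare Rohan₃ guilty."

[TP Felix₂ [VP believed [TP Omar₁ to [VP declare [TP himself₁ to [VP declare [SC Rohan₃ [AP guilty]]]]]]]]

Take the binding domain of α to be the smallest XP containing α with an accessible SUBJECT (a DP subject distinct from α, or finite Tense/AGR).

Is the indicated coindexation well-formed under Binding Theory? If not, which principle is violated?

The two coindexed NPs are *Omar₁* and *himself₁*.
*himself₁* is an anaphor; its binding domain is the embedded TP, whose subject is Omar₁. *Omar₁* c-commands it within that domain and shares its index, so Principle A is satisfied.
*Omar₁* is an R-expression; *himself₁* does not c-command it, and no other NP shares its index, so Principle C is satisfied.
All principles are respected.

grammatical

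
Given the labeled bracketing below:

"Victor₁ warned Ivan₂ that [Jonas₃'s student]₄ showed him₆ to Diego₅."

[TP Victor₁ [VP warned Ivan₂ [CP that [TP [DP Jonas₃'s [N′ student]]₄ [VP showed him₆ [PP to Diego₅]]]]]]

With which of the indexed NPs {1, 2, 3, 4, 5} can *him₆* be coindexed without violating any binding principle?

{1, 2, 3}

*him* is a pronoun, so Principle B applies: it must be free in its binding domain.
Binding domain of *him₆*: the embedded TP, whose subject is [Jonas₃'s student]₄.
*Victor₁* c-commands the pronoun but from outside its binding domain, and is not c-commanded by it → coindexation permitted.
*Ivan₂* c-commands the pronoun but from outside its binding domain, and is not c-commanded by it → coindexation permitted.
*Jonas₃* and the pronoun do not c-command one another → neither Principle B nor Principle C is at stake; coindexation permitted.
*[Jonas₃'s student]₄* c-commands the pronoun within its binding domain → coindexation would violate Principle B.
*Diego₅*: the pronoun c-commands this R-expression → coindexation would violate Principle C on *Diego₅*.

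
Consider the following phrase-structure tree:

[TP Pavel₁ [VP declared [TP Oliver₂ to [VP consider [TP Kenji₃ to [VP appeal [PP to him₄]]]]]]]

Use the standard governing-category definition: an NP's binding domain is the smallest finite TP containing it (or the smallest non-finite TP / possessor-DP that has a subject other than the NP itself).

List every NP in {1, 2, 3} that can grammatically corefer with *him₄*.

{1, 2}

*him* is a pronoun, so Principle B applies: it must be free in its binding domain.
Binding domain of *him₄*: the embedded TP, whose subject is Kenji₃.
*Pavel₁* c-commands the pronoun but from outside its binding domain, and is not c-commanded by it → coindexation permitted.
*Oliver₂* c-commands the pronoun but from outside its binding domain, and is not c-commanded by it → coindexation permitted.
*Kenji₃* c-commands the pronoun within its binding domain → coindexation would violate Principle B.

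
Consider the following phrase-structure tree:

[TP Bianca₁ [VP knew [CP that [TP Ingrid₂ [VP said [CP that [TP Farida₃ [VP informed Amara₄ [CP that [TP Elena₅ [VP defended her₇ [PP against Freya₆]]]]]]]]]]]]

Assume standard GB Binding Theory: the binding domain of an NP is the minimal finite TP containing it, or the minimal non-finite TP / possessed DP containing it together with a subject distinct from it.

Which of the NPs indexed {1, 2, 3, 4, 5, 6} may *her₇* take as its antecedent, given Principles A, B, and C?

*her* is a pronoun, so Principle B applies: it must be free in its binding domain.
Binding domain of *her₇*: the embedded TP, whose subject is Elena₅.
*Bianca₁* c-commands the pronoun but from outside its binding domain, and is not c-commanded by it → coindexation permitted.
*Ingrid₂* c-commands the pronoun but from outside its binding domain, and is not c-commanded by it → coindexation permitted.
*Farida₃* c-commands the pronoun but from outside its binding domain, and is not c-commanded by it → coindexation permitted.
*Amara₄* c-commands the pronoun but from outside its binding domain, and is not c-commanded by it → coindexation permitted.
*Elena₅* c-commands the pronoun within its binding domain → coindexation would violate Principle B.
*Freya₆*: the pronoun c-commands this R-expression → coindexation would violate Principle C on *Freya₆*.

{1, 2, 3, 4}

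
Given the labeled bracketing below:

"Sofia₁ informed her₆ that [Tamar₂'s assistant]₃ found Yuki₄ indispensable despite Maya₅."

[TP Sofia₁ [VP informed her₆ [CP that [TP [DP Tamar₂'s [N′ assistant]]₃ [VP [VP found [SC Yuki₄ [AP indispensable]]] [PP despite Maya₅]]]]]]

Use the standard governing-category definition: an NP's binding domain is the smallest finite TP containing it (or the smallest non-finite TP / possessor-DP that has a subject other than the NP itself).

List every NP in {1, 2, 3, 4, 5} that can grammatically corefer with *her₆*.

none

*her* is a pronoun, so Principle B applies: it must be free in its binding domain.
Binding domain of *her₆*: the matrix TP, whose subject is Sofia₁.
*Sofia₁* c-commands the pronoun within its binding domain → coindexation would violate Principle B.
*Tamar₂*: the pronoun c-commands this R-expression → coindexation would violate Principle C on *Tamar₂*.
*[Tamar₂'s assistant]₃*: the pronoun c-commands this R-expression → coindexation would violate Principle C on *[Tamar₂'s assistant]₃*.
*Yuki₄*: the pronoun c-commands this R-expression → coindexation would violate Principle C on *Yuki₄*.
*Maya₅*: the pronoun c-commands this R-expression → coindexation would violate Principle C on *Maya₅*.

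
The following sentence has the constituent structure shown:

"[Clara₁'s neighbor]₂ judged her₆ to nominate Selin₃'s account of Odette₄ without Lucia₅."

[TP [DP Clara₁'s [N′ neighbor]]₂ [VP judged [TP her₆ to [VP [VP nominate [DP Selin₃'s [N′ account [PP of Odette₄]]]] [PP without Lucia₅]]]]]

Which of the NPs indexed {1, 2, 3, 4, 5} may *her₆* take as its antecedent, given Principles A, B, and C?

*her* is a pronoun, so Principle B applies: it must be free in its binding domain.
Binding domain of *her₆*: the matrix TP, whose subject is [Clara₁'s neighbor]₂.
*Clara₁* and the pronoun do not c-command one another → neither Principle B nor Principle C is at stake; coindexation permitted.
*[Clara₁'s neighbor]₂* c-commands the pronoun within its binding domain → coindexation would violate Principle B.
*Selin₃*: the pronoun c-commands this R-expression → coindexation would violate Principle C on *Selin₃*.
*Odette₄*: the pronoun c-commands this R-expression → coindexation would violate Principle C on *Odette₄*.
*Lucia₅*: the pronoun c-commands this R-expression → coindexation would violate Principle C on *Lucia₅*.

{1}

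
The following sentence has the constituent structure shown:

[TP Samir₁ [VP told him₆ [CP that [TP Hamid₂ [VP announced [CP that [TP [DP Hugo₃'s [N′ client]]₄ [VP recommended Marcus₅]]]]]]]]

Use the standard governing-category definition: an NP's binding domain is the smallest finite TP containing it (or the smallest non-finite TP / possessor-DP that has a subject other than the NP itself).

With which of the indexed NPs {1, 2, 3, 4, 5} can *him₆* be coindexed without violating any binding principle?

*him* is a pronoun, so Principle B applies: it must be free in its binding domain.
Binding domain of *him₆*: the matrix TP, whose subject is Samir₁.
*Samir₁* c-commands the pronoun within its binding domain → coindexation would violate Principle B.
*Hamid₂*: the pronoun c-commands this R-expression → coindexation would violate Principle C on *Hamid₂*.
*Hugo₃*: the pronoun c-commands this R-expression → coindexation would violate Principle C on *Hugo₃*.
*[Hugo₃'s client]₄*: the pronoun c-commands this R-expression → coindexation would violate Principle C on *[Hugo₃'s client]₄*.
*Marcus₅*: the pronoun c-commands this R-expression → coindexation would violate Principle C on *Marcus₅*.

none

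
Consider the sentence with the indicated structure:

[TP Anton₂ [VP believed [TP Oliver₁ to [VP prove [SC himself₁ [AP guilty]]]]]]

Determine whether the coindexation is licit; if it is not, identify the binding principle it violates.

The two coindexed NPs are *Oliver₁* and *himself₁*.
*himself₁* is an anaphor; its binding domain is the embedded TP, whose subject is Oliver₁. *Oliver₁* c-commands it within that domain and shares its index, so Principle A is satisfied.
*Oliver₁* is an R-expression; *himself₁* does not c-command it, and no other NP shares its index, so Principle C is satisfied.
All principles are respected.

grammatical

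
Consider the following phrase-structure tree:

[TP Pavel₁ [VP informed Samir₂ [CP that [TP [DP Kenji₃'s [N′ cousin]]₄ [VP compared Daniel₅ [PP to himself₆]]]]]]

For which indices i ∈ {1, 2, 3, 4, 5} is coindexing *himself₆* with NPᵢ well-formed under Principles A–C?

*himself* is an anaphor, so Principle A applies: it must be bound in its binding domain.
Binding domain of *himself₆*: the embedded TP, whose subject is [Kenji₃'s cousin]₄.
*Pavel₁* c-commands the anaphor but is outside its binding domain → cannot satisfy Principle A.
*Samir₂* c-commands the anaphor but is outside its binding domain → cannot satisfy Principle A.
*Kenji₃* does not c-command the anaphor → cannot bind it.
*[Kenji₃'s cousin]₄* c-commands the anaphor within its binding domain → licit binder.
*Daniel₅* c-commands the anaphor within its binding domain → licit binder.

{4, 5}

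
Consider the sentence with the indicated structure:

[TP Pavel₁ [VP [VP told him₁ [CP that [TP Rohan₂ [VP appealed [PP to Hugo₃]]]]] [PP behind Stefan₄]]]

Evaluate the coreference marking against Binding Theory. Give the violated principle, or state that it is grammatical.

Principle B

The two coindexed NPs are *Pavel₁* and *him₁*.
*him₁* is a pronoun. Its binding domain is the matrix TP, whose subject is Pavel₁.
*Pavel₁* c-commands it within that domain and carries the same index.
The pronoun is locally bound → Principle B violation.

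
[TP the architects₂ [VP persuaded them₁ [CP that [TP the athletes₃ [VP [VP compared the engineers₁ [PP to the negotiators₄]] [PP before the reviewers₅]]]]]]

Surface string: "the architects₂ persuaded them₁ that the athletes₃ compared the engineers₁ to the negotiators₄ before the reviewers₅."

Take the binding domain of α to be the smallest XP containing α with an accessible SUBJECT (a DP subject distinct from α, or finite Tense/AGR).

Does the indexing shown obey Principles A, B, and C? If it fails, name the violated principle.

Principle C

The two coindexed NPs are *them₁* and *the engineers₁*.
*the engineers₁* is an R-expression. Principle C requires it to be free everywhere.
*them₁* c-commands it and carries the same index.
The R-expression is bound → Principle C violation.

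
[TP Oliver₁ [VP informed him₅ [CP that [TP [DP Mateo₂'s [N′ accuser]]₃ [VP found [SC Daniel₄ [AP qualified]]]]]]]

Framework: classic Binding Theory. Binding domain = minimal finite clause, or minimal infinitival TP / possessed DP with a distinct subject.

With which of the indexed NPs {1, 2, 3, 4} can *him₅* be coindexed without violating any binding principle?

*him* is a pronoun, so Principle B applies: it must be free in its binding domain.
Binding domain of *him₅*: the matrix TP, whose subject is Oliver₁.
*Oliver₁* c-commands the pronoun within its binding domain → coindexation would violate Principle B.
*Mateo₂*: the pronoun c-commands this R-expression → coindexation would violate Principle C on *Mateo₂*.
*[Mateo₂'s accuser]₃*: the pronoun c-commands this R-expression → coindexation would violate Principle C on *[Mateo₂'s accuser]₃*.
*Daniel₄*: the pronoun c-commands this R-expression → coindexation would violate Principle C on *Daniel₄*.

none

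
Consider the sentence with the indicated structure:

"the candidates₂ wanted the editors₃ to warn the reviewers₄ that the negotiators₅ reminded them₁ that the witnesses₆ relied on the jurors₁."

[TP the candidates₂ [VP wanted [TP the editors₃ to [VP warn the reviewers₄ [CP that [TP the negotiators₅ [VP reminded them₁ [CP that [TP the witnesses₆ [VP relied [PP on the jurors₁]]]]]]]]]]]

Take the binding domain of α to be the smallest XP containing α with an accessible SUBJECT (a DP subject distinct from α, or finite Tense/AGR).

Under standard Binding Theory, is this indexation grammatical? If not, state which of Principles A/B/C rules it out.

Principle C

The two coindexed NPs are *them₁* and *the jurors₁*.
*the jurors₁* is an R-expression. Principle C requires it to be free everywhere.
*them₁* c-commands it and carries the same index.
The R-expression is bound → Principle C violation.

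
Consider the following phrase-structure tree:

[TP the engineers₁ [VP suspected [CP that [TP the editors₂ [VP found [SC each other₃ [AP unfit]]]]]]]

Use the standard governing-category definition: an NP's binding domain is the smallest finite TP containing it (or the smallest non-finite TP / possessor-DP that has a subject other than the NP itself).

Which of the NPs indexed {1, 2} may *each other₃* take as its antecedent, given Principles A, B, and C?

*each other* is an anaphor, so Principle A applies: it must be bound in its binding domain.
Binding domain of *each other₃*: the embedded TP, whose subject is the editors₂.
*the engineers₁* c-commands the anaphor but is outside its binding domain → cannot satisfy Principle A.
*the editors₂* c-commands the anaphor within its binding domain → licit binder.

{2}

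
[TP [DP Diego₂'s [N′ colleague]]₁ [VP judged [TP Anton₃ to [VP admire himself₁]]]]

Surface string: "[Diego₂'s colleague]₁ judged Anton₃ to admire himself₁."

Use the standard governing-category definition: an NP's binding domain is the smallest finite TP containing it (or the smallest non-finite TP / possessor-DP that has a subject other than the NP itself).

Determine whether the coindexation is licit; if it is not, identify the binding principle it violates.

Principle A

The two coindexed NPs are *[Diego₂'s colleague]₁* and *himself₁*.
*himself₁* is an anaphor. Principle A requires it to be bound within its binding domain — the embedded TP, whose subject is Anton₃.
Within that domain it is c-commanded by *Anton₃*, which does not share its index.
*[Diego₂'s colleague]₁* does c-command the anaphor, but from outside its binding domain.
The anaphor is unbound in its domain → Principle A violation.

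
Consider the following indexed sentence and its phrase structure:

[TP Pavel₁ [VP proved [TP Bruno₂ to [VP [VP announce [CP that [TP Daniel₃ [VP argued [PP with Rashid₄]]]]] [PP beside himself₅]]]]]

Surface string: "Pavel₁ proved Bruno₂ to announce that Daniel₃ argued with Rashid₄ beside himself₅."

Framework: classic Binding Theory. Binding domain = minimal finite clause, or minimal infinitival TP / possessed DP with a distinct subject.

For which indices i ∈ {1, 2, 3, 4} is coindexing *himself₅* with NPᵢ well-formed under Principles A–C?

*himself* is an anaphor, so Principle A applies: it must be bound in its binding domain.
Binding domain of *himself₅*: the embedded TP, whose subject is Bruno₂.
*Pavel₁* c-commands the anaphor but is outside its binding domain → cannot satisfy Principle A.
*Bruno₂* c-commands the anaphor within its binding domain → licit binder.
*Daniel₃* does not c-command the anaphor → cannot bind it.
*Rashid₄* does not c-command the anaphor → cannot bind it.

{2}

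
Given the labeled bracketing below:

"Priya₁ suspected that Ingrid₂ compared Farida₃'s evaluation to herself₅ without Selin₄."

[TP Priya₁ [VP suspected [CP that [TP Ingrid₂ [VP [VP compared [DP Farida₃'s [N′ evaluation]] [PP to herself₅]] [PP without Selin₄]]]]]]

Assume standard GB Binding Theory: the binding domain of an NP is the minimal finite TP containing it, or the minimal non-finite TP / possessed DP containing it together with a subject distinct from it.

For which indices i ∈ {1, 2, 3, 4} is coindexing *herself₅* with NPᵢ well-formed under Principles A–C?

*herself* is an anaphor, so Principle A applies: it must be bound in its binding domain.
Binding domain of *herself₅*: the embedded TP, whose subject is Ingrid₂.
*Priya₁* c-commands the anaphor but is outside its binding domain → cannot satisfy Principle A.
*Ingrid₂* c-commands the anaphor within its binding domain → licit binder.
*Farida₃* does not c-command the anaphor → cannot bind it.
*Selin₄* does not c-command the anaphor → cannot bind it.

{2}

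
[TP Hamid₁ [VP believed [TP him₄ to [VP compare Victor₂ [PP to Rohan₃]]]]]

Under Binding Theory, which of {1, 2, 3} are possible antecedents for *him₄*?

*him* is a pronoun, so Principle B applies: it must be free in its binding domain.
Binding domain of *him₄*: the matrix TP, whose subject is Hamid₁.
*Hamid₁* c-commands the pronoun within its binding domain → coindexation would violate Principle B.
*Victor₂*: the pronoun c-commands this R-expression → coindexation would violate Principle C on *Victor₂*.
*Rohan₃*: the pronoun c-commands this R-expression → coindexation would violate Principle C on *Rohan₃*.

none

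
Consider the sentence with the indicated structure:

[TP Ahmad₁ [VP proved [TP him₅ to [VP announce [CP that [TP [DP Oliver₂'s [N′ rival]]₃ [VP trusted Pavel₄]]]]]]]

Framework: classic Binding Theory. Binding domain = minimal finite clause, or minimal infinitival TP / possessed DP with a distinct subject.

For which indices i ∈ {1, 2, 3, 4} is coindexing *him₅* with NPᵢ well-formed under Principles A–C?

none

*him* is a pronoun, so Principle B applies: it must be free in its binding domain.
Binding domain of *him₅*: the matrix TP, whose subject is Ahmad₁.
*Ahmad₁* c-commands the pronoun within its binding domain → coindexation would violate Principle B.
*Oliver₂*: the pronoun c-commands this R-expression → coindexation would violate Principle C on *Oliver₂*.
*[Oliver₂'s rival]₃*: the pronoun c-commands this R-expression → coindexation would violate Principle C on *[Oliver₂'s rival]₃*.
*Pavel₄*: the pronoun c-commands this R-expression → coindexation would violate Principle C on *Pavel₄*.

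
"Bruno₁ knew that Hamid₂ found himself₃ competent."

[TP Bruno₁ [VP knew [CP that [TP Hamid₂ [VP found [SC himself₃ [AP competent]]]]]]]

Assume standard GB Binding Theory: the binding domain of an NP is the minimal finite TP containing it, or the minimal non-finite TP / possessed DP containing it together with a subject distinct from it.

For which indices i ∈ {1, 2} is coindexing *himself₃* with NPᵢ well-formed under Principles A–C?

*himself* is an anaphor, so Principle A applies: it must be bound in its binding domain.
Binding domain of *himself₃*: the embedded TP, whose subject is Hamid₂.
*Bruno₁* c-commands the anaphor but is outside its binding domain → cannot satisfy Principle A.
*Hamid₂* c-commands the anaphor within its binding domain → licit binder.

{2}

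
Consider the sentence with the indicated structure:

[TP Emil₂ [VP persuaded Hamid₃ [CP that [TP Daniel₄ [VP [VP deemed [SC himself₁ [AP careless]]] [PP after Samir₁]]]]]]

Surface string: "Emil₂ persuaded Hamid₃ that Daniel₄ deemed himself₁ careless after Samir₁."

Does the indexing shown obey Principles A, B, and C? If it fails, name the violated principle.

The two coindexed NPs are *Samir₁* and *himself₁*.
*himself₁* is an anaphor. Principle A requires it to be bound within its binding domain — the embedded TP, whose subject is Daniel₄.
Within that domain it is c-commanded by *Daniel₄*, which does not share its index.
*Samir₁* does not c-command the anaphor at all.
The anaphor is unbound in its domain → Principle A violation.

Principle A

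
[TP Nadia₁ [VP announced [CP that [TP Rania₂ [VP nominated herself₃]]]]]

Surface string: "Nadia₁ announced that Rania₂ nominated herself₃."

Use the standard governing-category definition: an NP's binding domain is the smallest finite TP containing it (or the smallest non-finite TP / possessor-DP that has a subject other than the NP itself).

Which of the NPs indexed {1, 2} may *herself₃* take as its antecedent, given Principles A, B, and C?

*herself* is an anaphor, so Principle A applies: it must be bound in its binding domain.
Binding domain of *herself₃*: the embedded TP, whose subject is Rania₂.
*Nadia₁* c-commands the anaphor but is outside its binding domain → cannot satisfy Principle A.
*Rania₂* c-commands the anaphor within its binding domain → licit binder.

{2}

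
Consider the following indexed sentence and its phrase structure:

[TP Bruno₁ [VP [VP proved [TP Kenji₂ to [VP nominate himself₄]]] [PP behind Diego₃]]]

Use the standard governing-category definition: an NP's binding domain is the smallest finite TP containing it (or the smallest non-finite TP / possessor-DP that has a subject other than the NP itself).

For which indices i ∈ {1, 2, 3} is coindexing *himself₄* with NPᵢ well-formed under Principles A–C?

{2}

*himself* is an anaphor, so Principle A applies: it must be bound in its binding domain.
Binding domain of *himself₄*: the embedded TP, whose subject is Kenji₂.
*Bruno₁* c-commands the anaphor but is outside its binding domain → cannot satisfy Principle A.
*Kenji₂* c-commands the anaphor within its binding domain → licit binder.
*Diego₃* does not c-command the anaphor → cannot bind it.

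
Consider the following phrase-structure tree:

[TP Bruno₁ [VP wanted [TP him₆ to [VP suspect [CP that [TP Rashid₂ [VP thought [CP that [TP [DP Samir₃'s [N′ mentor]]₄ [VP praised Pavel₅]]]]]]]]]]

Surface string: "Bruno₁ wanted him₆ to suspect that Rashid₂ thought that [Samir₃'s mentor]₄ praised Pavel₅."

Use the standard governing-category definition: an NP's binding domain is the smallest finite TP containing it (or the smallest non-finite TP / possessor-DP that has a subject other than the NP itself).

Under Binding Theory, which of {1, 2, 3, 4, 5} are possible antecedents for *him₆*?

*him* is a pronoun, so Principle B applies: it must be free in its binding domain.
Binding domain of *him₆*: the matrix TP, whose subject is Bruno₁.
*Bruno₁* c-commands the pronoun within its binding domain → coindexation would violate Principle B.
*Rashid₂*: the pronoun c-commands this R-expression → coindexation would violate Principle C on *Rashid₂*.
*Samir₃*: the pronoun c-commands this R-expression → coindexation would violate Principle C on *Samir₃*.
*[Samir₃'s mentor]₄*: the pronoun c-commands this R-expression → coindexation would violate Principle C on *[Samir₃'s mentor]₄*.
*Pavel₅*: the pronoun c-commands this R-expression → coindexation would violate Principle C on *Pavel₅*.

none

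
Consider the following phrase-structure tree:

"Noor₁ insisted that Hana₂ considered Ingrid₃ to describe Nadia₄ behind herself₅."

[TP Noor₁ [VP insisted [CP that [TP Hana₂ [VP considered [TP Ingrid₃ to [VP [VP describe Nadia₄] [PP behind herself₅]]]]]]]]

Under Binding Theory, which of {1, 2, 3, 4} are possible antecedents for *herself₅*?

*herself* is an anaphor, so Principle A applies: it must be bound in its binding domain.
Binding domain of *herself₅*: the embedded TP, whose subject is Ingrid₃.
*Noor₁* c-commands the anaphor but is outside its binding domain → cannot satisfy Principle A.
*Hana₂* c-commands the anaphor but is outside its binding domain → cannot satisfy Principle A.
*Ingrid₃* c-commands the anaphor within its binding domain → licit binder.
*Nadia₄* does not c-command the anaphor → cannot bind it.

{3}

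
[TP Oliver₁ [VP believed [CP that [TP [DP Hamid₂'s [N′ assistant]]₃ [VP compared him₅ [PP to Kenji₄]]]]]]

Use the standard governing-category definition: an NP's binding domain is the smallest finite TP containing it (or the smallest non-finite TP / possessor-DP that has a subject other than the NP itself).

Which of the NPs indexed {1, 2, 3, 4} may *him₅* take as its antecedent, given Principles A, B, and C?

*him* is a pronoun, so Principle B applies: it must be free in its binding domain.
Binding domain of *him₅*: the embedded TP, whose subject is [Hamid₂'s assistant]₃.
*Oliver₁* c-commands the pronoun but from outside its binding domain, and is not c-commanded by it → coindexation permitted.
*Hamid₂* and the pronoun do not c-command one another → neither Principle B nor Principle C is at stake; coindexation permitted.
*[Hamid₂'s assistant]₃* c-commands the pronoun within its binding domain → coindexation would violate Principle B.
*Kenji₄*: the pronoun c-commands this R-expression → coindexation would violate Principle C on *Kenji₄*.

{1, 2}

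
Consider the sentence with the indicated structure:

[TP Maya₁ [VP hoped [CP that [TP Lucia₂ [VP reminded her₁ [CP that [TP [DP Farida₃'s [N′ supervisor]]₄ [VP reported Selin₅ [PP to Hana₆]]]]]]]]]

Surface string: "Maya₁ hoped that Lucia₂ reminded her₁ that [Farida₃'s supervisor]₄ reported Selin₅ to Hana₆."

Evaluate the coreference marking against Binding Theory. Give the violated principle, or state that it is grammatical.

grammatical

The two coindexed NPs are *Maya₁* and *her₁*.
*her₁* is a pronoun; its binding domain is the embedded TP, whose subject is Lucia₂. Within that domain it is c-commanded only by *Lucia₂*, which carries a different index — the pronoun is free locally, so Principle B holds.
*Maya₁* is an R-expression; *her₁* does not c-command it, and no other NP shares its index, so Principle C is satisfied.
All principles are respected.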